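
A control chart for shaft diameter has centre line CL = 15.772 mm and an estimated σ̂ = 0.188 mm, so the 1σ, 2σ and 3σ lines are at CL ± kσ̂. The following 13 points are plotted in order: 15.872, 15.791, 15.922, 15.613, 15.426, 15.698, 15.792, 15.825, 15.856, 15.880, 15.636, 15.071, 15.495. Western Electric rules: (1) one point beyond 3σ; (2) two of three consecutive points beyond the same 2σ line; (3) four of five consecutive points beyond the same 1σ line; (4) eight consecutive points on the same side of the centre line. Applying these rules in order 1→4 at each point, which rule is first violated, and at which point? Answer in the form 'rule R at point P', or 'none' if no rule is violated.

Zone of each point (C = within 1σ̂, B = 1σ̂–2σ̂, A = 2σ̂–3σ̂, * = beyond 3σ̂; sign = side of CL): 1:+C, 2:+C, 3:+C, 4:-C, 5:-B, 6:-C, 7:+C, 8:+C, 9:+C, 10:+C, 11:-C, 12:-*, 13:-B
Rule 1 (one point beyond the 3σ limits) is satisfied at point 12.

rule 1 at point 12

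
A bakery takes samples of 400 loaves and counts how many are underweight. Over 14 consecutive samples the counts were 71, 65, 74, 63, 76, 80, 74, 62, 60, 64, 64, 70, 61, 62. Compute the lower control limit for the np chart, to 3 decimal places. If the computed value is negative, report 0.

p̄ = Σdᵢ / (k·n) = 946 / (14 × 400) = 0.16893
LCL = np̄ − 3·√(np̄(1−p̄)) = 67.5714 − 3 × 7.4938 = 45.0901

45.090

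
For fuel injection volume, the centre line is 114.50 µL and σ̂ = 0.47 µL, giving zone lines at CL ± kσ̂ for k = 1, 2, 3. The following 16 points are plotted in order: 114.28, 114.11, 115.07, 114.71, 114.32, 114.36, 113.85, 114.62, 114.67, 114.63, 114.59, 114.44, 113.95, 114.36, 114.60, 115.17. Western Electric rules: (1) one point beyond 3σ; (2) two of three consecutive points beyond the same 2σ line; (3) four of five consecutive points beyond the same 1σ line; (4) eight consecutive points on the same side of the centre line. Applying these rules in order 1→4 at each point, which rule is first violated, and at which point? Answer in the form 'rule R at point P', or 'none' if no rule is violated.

Zone of each point (C = within 1σ̂, B = 1σ̂–2σ̂, A = 2σ̂–3σ̂, * = beyond 3σ̂; sign = side of CL): 1:-C, 2:-C, 3:+B, 4:+C, 5:-C, 6:-C, 7:-B, 8:+C, 9:+C, 10:+C, 11:+C, 12:-C, 13:-B, 14:-C, 15:+C, 16:+B
No rule fires across all 16 points.

none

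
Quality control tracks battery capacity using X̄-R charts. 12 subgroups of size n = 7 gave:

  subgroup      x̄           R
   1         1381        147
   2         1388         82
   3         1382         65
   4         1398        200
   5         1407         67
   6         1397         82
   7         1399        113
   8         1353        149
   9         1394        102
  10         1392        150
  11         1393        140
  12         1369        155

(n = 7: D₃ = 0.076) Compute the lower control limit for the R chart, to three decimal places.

R̄ = (147 + 82 + 65 + 200 + 67 + 82 + 113 + 149 + 102 + 150 + 140 + 155) / 12 = 1452.0000 / 12 = 121.0000
LCL_R = D₃·R̄ = 0.076 × 121.0000 = 9.1960

9.196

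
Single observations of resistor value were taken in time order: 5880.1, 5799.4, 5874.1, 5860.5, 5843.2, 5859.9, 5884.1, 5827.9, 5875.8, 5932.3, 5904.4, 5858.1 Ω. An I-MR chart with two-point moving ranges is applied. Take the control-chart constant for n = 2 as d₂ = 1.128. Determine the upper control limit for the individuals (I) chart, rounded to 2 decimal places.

5978.35

X̄ = (5880.1 + 5799.4 + 5874.1 + 5860.5 + 5843.2 + 5859.9 + 5884.1 + 5827.9 + 5875.8 + 5932.3 + 5904.4 + 5858.1) / 12 = 5866.6500
Moving ranges: 80.7, 74.7, 13.6, 17.3, 16.7, 24.2, 56.2, 47.9, 56.5, 27.9, 46.3; M̄R̄ = 462.0000 / 11 = 42.0000
UCL = X̄ + 3·M̄R̄/d₂ = 5866.6500 + 3 × 42.0000 / 1.128 = 5978.3521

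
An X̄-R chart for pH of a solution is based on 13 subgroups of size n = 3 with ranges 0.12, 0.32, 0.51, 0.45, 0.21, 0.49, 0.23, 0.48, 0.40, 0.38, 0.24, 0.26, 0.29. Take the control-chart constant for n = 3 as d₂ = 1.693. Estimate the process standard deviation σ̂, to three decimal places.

R̄ = (0.12 + 0.32 + 0.51 + 0.45 + 0.21 + 0.49 + 0.23 + 0.48 + 0.40 + 0.38 + 0.24 + 0.26 + 0.29) / 13 = 0.3369
σ̂ = R̄ / d₂ = 0.3369 / 1.693 = 0.1990

0.199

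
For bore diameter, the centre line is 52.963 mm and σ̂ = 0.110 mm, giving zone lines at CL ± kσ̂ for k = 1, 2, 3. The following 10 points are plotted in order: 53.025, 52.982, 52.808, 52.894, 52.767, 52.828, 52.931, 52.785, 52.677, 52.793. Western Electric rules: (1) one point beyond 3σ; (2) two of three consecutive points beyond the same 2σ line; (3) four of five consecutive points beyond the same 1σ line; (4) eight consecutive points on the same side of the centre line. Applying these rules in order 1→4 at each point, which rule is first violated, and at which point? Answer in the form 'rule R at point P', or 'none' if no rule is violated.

rule 3 at point 9

Zone of each point (C = within 1σ̂, B = 1σ̂–2σ̂, A = 2σ̂–3σ̂, * = beyond 3σ̂; sign = side of CL): 1:+C, 2:+C, 3:-B, 4:-C, 5:-B, 6:-B, 7:-C, 8:-B, 9:-A, 10:-B
Rule 3 (four of five consecutive points beyond the same 1σ limit) is satisfied at point 9.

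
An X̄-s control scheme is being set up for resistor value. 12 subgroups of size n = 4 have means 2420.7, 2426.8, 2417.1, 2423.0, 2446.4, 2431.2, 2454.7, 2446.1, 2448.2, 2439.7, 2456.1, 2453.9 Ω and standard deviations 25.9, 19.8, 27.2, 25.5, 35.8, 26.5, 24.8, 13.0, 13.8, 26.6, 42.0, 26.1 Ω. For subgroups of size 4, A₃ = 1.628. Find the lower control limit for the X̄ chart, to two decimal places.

X̄̄ = (2420.7 + 2426.8 + 2417.1 + 2423.0 + 2446.4 + 2431.2 + 2454.7 + 2446.1 + 2448.2 + 2439.7 + 2456.1 + 2453.9) / 12 = 2438.6583
s̄ = (25.9 + 19.8 + 27.2 + 25.5 + 35.8 + 26.5 + 24.8 + 13.0 + 13.8 + 26.6 + 42.0 + 26.1) / 12 = 25.5833
LCL = X̄̄ − A₃·s̄ = 2438.6583 − 1.628 × 25.5833 = 2397.0087

2397.01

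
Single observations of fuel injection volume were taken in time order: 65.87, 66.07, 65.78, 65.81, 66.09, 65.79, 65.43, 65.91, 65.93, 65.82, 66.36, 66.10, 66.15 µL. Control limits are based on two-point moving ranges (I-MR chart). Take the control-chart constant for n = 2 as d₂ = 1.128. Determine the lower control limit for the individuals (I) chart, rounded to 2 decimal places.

65.28

X̄ = (65.87 + 66.07 + 65.78 + 65.81 + 66.09 + 65.79 + 65.43 + 65.91 + 65.93 + 65.82 + 66.36 + 66.10 + 66.15) / 13 = 65.9315
Moving ranges: 0.20, 0.29, 0.03, 0.28, 0.30, 0.36, 0.48, 0.02, 0.11, 0.54, 0.26, 0.05; M̄R̄ = 2.9200 / 12 = 0.2433
LCL = X̄ − 3·M̄R̄/d₂ = 65.9315 − 3 × 0.2433 / 1.128 = 65.2844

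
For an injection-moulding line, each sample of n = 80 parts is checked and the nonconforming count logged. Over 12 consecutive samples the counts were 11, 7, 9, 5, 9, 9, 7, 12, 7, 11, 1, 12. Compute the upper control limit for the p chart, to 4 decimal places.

p̄ = Σdᵢ / (k·n) = 100 / (12 × 80) = 0.10417
UCL = p̄ + 3·√(p̄(1−p̄)/n) = 0.10417 + 3 × √(0.10417×0.89583/80) = 0.10417 + 3 × 0.03415 = 0.20663

0.2066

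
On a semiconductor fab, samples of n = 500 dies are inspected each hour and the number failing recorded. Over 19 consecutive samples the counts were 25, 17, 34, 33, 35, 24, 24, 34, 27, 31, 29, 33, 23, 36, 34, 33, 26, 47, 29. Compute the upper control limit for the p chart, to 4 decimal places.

0.0924

p̄ = Σdᵢ / (k·n) = 574 / (19 × 500) = 0.06042
UCL = p̄ + 3·√(p̄(1−p̄)/n) = 0.06042 + 3 × √(0.06042×0.93958/500) = 0.06042 + 3 × 0.01066 = 0.09239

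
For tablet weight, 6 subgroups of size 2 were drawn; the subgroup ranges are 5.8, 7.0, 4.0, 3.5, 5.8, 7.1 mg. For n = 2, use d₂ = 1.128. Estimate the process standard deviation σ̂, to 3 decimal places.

R̄ = (5.8 + 7.0 + 4.0 + 3.5 + 5.8 + 7.1) / 6 = 5.5333
σ̂ = R̄ / d₂ = 5.5333 / 1.128 = 4.9054

4.905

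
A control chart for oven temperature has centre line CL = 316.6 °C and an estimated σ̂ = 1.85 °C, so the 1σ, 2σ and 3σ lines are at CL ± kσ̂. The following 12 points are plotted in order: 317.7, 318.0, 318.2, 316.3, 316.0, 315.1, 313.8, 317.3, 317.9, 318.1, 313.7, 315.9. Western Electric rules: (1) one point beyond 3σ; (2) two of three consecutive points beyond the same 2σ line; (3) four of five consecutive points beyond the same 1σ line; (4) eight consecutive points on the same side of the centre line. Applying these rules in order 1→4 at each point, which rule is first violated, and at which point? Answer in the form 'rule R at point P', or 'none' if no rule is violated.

Zone of each point (C = within 1σ̂, B = 1σ̂–2σ̂, A = 2σ̂–3σ̂, * = beyond 3σ̂; sign = side of CL): 1:+C, 2:+C, 3:+C, 4:-C, 5:-C, 6:-C, 7:-B, 8:+C, 9:+C, 10:+C, 11:-B, 12:-C
No rule fires across all 12 points.

none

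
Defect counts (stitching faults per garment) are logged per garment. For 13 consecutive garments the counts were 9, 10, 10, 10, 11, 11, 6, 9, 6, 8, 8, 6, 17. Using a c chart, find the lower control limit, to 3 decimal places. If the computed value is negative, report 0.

0.155

c̄ = (9 + 10 + 10 + 10 + 11 + 11 + 6 + 9 + 6 + 8 + 8 + 6 + 17) / 13 = 121 / 13 = 9.3077
LCL = c̄ − 3√c̄ = 9.3077 − 3 × 3.0509 = 0.1551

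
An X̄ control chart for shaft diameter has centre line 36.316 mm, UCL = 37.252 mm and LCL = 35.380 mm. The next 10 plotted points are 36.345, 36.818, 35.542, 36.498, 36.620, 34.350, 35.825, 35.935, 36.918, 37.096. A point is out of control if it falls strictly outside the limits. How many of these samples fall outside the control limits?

Compare each point to [35.380, 37.252]: sample 6 = 34.350 < LCL.

1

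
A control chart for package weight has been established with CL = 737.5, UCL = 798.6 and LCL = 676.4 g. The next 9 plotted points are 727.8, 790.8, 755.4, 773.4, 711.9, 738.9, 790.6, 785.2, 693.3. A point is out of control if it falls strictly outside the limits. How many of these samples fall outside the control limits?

All 9 points lie within [676.4, 798.6].

0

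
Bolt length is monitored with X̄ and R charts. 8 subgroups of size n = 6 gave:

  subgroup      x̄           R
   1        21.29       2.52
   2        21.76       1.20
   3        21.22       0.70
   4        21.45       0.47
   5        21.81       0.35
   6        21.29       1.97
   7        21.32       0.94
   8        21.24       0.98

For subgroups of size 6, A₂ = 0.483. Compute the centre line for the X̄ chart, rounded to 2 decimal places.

X̄̄ = (21.29 + 21.76 + 21.22 + 21.45 + 21.81 + 21.29 + 21.32 + 21.24) / 8 = 171.3800 / 8 = 21.4225
CL = X̄̄ = 21.4225

21.42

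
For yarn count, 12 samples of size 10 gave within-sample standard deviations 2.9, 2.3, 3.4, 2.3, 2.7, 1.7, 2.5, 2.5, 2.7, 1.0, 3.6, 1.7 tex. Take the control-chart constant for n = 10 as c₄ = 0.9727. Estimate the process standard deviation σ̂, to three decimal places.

s̄ = (2.9 + 2.3 + 3.4 + 2.3 + 2.7 + 1.7 + 2.5 + 2.5 + 2.7 + 1.0 + 3.6 + 1.7) / 12 = 2.4417
σ̂ = s̄ / c₄ = 2.4417 / 0.9727 = 2.5102

2.510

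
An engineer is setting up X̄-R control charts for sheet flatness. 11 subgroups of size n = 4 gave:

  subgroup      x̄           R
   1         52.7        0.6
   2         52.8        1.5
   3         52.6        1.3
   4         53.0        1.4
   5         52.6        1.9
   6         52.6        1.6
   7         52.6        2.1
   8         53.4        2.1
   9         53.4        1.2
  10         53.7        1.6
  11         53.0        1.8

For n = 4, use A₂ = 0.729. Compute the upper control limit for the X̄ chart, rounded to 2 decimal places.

54.08

X̄̄ = (52.7 + 52.8 + 52.6 + 53.0 + 52.6 + 52.6 + 52.6 + 53.4 + 53.4 + 53.7 + 53.0) / 11 = 582.4000 / 11 = 52.9455
R̄ = (0.6 + 1.5 + 1.3 + 1.4 + 1.9 + 1.6 + 2.1 + 2.1 + 1.2 + 1.6 + 1.8) / 11 = 17.1000 / 11 = 1.5545
UCL = X̄̄ + A₂·R̄ = 52.9455 + 0.729 × 1.5545 = 54.0787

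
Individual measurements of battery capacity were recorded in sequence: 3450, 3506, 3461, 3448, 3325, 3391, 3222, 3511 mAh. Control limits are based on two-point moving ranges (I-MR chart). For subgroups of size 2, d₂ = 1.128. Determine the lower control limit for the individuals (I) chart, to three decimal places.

3125.116

X̄ = (3450 + 3506 + 3461 + 3448 + 3325 + 3391 + 3222 + 3511) / 8 = 3414.2500
Moving ranges: 56, 45, 13, 123, 66, 169, 289; M̄R̄ = 761.0000 / 7 = 108.7143
LCL = X̄ − 3·M̄R̄/d₂ = 3414.2500 − 3 × 108.7143 / 1.128 = 3125.1163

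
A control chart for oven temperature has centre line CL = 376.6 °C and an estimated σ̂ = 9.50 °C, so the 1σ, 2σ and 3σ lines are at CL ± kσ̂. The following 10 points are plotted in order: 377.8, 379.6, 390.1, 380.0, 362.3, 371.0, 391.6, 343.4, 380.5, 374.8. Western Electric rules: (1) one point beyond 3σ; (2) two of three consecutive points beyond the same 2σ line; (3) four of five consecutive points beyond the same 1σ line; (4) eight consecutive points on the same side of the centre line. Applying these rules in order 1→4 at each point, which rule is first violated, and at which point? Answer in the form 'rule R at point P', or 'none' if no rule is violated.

rule 1 at point 8

Zone of each point (C = within 1σ̂, B = 1σ̂–2σ̂, A = 2σ̂–3σ̂, * = beyond 3σ̂; sign = side of CL): 1:+C, 2:+C, 3:+B, 4:+C, 5:-B, 6:-C, 7:+B, 8:-*, 9:+C, 10:-C
Rule 1 (one point beyond the 3σ limits) is satisfied at point 8.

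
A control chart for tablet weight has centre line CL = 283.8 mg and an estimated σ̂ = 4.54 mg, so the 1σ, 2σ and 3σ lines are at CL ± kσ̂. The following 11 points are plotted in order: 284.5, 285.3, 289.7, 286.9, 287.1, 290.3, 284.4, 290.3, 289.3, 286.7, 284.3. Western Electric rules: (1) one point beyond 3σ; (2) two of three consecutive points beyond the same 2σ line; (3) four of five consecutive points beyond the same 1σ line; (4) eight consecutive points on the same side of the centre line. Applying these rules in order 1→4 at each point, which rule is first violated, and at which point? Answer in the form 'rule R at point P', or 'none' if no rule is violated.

Zone of each point (C = within 1σ̂, B = 1σ̂–2σ̂, A = 2σ̂–3σ̂, * = beyond 3σ̂; sign = side of CL): 1:+C, 2:+C, 3:+B, 4:+C, 5:+C, 6:+B, 7:+C, 8:+B, 9:+B, 10:+C, 11:+C
Rule 4 (eight consecutive points on the same side of the centre line) is satisfied at point 8.

rule 4 at point 8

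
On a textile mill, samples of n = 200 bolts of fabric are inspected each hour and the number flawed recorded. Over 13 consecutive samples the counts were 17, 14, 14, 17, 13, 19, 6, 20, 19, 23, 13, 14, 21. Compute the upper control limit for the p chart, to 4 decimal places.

p̄ = Σdᵢ / (k·n) = 210 / (13 × 200) = 0.08077
UCL = p̄ + 3·√(p̄(1−p̄)/n) = 0.08077 + 3 × √(0.08077×0.91923/200) = 0.08077 + 3 × 0.01927 = 0.13857

0.1386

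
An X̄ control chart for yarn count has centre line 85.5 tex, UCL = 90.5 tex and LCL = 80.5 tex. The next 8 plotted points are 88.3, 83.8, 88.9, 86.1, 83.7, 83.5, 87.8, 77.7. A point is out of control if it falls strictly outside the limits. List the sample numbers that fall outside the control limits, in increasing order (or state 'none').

8

Compare each point to [80.5, 90.5]: sample 8 = 77.7 < LCL.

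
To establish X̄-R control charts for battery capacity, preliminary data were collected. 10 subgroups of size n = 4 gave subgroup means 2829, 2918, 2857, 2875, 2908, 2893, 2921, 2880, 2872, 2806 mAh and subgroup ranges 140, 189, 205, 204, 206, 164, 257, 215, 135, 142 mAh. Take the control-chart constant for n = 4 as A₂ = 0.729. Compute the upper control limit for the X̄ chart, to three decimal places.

X̄̄ = (2829 + 2918 + 2857 + 2875 + 2908 + 2893 + 2921 + 2880 + 2872 + 2806) / 10 = 28759.0000 / 10 = 2875.9000
R̄ = (140 + 189 + 205 + 204 + 206 + 164 + 257 + 215 + 135 + 142) / 10 = 1857.0000 / 10 = 185.7000
UCL = X̄̄ + A₂·R̄ = 2875.9000 + 0.729 × 185.7000 = 3011.2753

3011.275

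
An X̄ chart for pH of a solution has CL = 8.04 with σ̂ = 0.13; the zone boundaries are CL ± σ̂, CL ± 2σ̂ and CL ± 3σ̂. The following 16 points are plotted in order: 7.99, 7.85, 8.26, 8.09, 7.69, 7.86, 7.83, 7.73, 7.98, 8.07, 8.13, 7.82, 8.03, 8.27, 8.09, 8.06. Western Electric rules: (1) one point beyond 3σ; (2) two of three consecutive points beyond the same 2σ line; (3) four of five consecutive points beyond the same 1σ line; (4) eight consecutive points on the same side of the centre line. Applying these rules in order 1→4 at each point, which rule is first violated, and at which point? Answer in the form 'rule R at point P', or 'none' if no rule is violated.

rule 3 at point 8

Zone of each point (C = within 1σ̂, B = 1σ̂–2σ̂, A = 2σ̂–3σ̂, * = beyond 3σ̂; sign = side of CL): 1:-C, 2:-B, 3:+B, 4:+C, 5:-A, 6:-B, 7:-B, 8:-A, 9:-C, 10:+C, 11:+C, 12:-B, 13:-C, 14:+B, 15:+C, 16:+C
Rule 3 (four of five consecutive points beyond the same 1σ limit) is satisfied at point 8.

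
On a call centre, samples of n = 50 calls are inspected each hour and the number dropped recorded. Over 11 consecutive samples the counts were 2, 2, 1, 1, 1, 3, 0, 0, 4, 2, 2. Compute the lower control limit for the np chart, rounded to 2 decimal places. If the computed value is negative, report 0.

0.00

p̄ = Σdᵢ / (k·n) = 18 / (11 × 50) = 0.03273
LCL = np̄ − 3·√(np̄(1−p̄)) = 1.6364 − 3 × 1.2581 = -2.1379 → 0 (negative, so LCL = 0)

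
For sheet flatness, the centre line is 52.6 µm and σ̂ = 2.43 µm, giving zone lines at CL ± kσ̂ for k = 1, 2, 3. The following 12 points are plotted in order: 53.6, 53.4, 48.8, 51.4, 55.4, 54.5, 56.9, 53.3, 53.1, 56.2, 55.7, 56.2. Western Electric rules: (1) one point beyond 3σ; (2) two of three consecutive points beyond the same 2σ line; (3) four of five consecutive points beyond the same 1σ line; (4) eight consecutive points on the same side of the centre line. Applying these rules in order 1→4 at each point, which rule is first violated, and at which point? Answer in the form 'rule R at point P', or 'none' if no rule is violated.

rule 4 at point 12

Zone of each point (C = within 1σ̂, B = 1σ̂–2σ̂, A = 2σ̂–3σ̂, * = beyond 3σ̂; sign = side of CL): 1:+C, 2:+C, 3:-B, 4:-C, 5:+B, 6:+C, 7:+B, 8:+C, 9:+C, 10:+B, 11:+B, 12:+B
Rule 4 (eight consecutive points on the same side of the centre line) is satisfied at point 12.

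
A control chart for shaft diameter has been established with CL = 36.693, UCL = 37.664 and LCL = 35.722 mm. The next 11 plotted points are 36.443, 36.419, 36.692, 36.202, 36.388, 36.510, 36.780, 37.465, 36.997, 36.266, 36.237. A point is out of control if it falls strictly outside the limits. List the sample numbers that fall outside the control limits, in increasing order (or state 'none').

none

All 11 points lie within [35.722, 37.664].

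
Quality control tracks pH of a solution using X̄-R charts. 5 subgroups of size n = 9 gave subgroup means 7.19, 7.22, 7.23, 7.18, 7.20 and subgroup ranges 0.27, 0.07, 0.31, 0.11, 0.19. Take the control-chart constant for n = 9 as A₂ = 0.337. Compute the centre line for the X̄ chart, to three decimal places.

X̄̄ = (7.19 + 7.22 + 7.23 + 7.18 + 7.20) / 5 = 36.0200 / 5 = 7.2040
CL = X̄̄ = 7.2040

7.204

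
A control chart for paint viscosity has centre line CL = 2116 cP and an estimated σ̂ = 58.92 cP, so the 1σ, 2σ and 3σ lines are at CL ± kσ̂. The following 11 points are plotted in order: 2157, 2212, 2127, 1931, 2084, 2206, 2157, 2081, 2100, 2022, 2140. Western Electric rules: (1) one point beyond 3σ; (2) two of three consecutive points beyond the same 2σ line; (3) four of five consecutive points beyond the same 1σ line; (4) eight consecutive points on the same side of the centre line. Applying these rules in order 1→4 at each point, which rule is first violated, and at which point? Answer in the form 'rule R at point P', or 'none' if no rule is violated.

Zone of each point (C = within 1σ̂, B = 1σ̂–2σ̂, A = 2σ̂–3σ̂, * = beyond 3σ̂; sign = side of CL): 1:+C, 2:+B, 3:+C, 4:-*, 5:-C, 6:+B, 7:+C, 8:-C, 9:-C, 10:-B, 11:+C
Rule 1 (one point beyond the 3σ limits) is satisfied at point 4.

rule 1 at point 4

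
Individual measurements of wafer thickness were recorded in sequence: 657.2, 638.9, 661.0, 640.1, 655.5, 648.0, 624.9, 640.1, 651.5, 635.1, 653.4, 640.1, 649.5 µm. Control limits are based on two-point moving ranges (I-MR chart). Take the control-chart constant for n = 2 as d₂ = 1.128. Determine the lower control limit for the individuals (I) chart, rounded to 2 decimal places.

X̄ = (657.2 + 638.9 + 661.0 + 640.1 + 655.5 + 648.0 + 624.9 + 640.1 + 651.5 + 635.1 + 653.4 + 640.1 + 649.5) / 13 = 645.7923
Moving ranges: 18.3, 22.1, 20.9, 15.4, 7.5, 23.1, 15.2, 11.4, 16.4, 18.3, 13.3, 9.4; M̄R̄ = 191.3000 / 12 = 15.9417
LCL = X̄ − 3·M̄R̄/d₂ = 645.7923 − 3 × 15.9417 / 1.128 = 603.3943

603.39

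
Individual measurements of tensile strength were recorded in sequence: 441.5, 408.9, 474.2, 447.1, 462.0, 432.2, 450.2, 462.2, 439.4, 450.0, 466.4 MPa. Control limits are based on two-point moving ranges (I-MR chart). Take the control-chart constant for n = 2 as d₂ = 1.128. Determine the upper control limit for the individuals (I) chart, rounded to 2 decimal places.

514.91

X̄ = (441.5 + 408.9 + 474.2 + 447.1 + 462.0 + 432.2 + 450.2 + 462.2 + 439.4 + 450.0 + 466.4) / 11 = 448.5545
Moving ranges: 32.6, 65.3, 27.1, 14.9, 29.8, 18.0, 12.0, 22.8, 10.6, 16.4; M̄R̄ = 249.5000 / 10 = 24.9500
UCL = X̄ + 3·M̄R̄/d₂ = 448.5545 + 3 × 24.9500 / 1.128 = 514.9109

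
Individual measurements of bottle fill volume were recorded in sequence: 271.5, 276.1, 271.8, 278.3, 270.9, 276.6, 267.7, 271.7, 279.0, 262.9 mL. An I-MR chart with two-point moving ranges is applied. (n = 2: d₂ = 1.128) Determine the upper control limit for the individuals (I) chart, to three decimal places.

X̄ = (271.5 + 276.1 + 271.8 + 278.3 + 270.9 + 276.6 + 267.7 + 271.7 + 279.0 + 262.9) / 10 = 272.6500
Moving ranges: 4.6, 4.3, 6.5, 7.4, 5.7, 8.9, 4.0, 7.3, 16.1; M̄R̄ = 64.8000 / 9 = 7.2000
UCL = X̄ + 3·M̄R̄/d₂ = 272.6500 + 3 × 7.2000 / 1.128 = 291.7989

291.799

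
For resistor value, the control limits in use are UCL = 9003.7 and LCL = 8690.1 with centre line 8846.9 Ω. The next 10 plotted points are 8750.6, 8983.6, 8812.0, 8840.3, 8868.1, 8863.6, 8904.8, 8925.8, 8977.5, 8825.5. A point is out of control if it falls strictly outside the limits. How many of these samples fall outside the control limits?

0

All 10 points lie within [8690.1, 9003.7].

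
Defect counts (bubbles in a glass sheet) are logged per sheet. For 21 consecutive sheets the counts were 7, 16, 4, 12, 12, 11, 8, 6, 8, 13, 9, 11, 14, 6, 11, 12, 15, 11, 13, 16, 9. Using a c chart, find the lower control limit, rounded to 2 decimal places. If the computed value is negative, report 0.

c̄ = (7 + 16 + 4 + 12 + 12 + 11 + 8 + 6 + 8 + 13 + 9 + 11 + 14 + 6 + 11 + 12 + 15 + 11 + 13 + 16 + 9) / 21 = 224 / 21 = 10.6667
LCL = c̄ − 3√c̄ = 10.6667 − 3 × 3.2660 = 0.8687

0.87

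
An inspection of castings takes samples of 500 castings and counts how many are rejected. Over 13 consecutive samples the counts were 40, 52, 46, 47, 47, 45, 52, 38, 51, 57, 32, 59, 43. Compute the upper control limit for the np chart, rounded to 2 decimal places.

66.39

p̄ = Σdᵢ / (k·n) = 609 / (13 × 500) = 0.09369
UCL = np̄ + 3·√(np̄(1−p̄)) = 46.8462 + 3 × √(46.8462×0.90631) = 46.8462 + 3 × 6.5159 = 66.3939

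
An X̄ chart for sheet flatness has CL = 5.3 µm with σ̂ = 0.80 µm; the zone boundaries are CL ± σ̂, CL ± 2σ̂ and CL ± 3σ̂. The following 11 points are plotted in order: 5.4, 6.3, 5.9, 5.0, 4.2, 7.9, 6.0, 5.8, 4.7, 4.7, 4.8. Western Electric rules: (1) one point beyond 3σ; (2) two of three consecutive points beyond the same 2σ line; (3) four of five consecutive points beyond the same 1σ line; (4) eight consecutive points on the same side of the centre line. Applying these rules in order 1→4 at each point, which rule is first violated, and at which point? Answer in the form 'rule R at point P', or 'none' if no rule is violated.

rule 1 at point 6

Zone of each point (C = within 1σ̂, B = 1σ̂–2σ̂, A = 2σ̂–3σ̂, * = beyond 3σ̂; sign = side of CL): 1:+C, 2:+B, 3:+C, 4:-C, 5:-B, 6:+*, 7:+C, 8:+C, 9:-C, 10:-C, 11:-C
Rule 1 (one point beyond the 3σ limits) is satisfied at point 6.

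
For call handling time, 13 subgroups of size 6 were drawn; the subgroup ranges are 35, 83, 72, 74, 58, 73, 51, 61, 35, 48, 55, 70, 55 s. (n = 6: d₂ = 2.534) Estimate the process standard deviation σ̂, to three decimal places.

R̄ = (35 + 83 + 72 + 74 + 58 + 73 + 51 + 61 + 35 + 48 + 55 + 70 + 55) / 13 = 59.2308
σ̂ = R̄ / d₂ = 59.2308 / 2.534 = 23.3744

23.374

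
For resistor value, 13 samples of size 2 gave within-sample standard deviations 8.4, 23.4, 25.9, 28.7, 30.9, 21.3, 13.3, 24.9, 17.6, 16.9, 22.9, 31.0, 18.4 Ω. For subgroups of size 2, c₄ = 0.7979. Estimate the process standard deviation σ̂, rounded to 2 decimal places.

27.34

s̄ = (8.4 + 23.4 + 25.9 + 28.7 + 30.9 + 21.3 + 13.3 + 24.9 + 17.6 + 16.9 + 22.9 + 31.0 + 18.4) / 13 = 21.8154
σ̂ = s̄ / c₄ = 21.8154 / 0.7979 = 27.3410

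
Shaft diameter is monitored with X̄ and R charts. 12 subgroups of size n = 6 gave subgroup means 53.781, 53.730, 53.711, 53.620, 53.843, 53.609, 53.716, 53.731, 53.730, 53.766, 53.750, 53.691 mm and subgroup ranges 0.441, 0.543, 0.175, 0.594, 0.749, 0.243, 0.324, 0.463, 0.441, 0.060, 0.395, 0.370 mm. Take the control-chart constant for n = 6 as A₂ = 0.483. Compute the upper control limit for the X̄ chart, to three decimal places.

X̄̄ = (53.781 + 53.730 + 53.711 + 53.620 + 53.843 + 53.609 + 53.716 + 53.731 + 53.730 + 53.766 + 53.750 + 53.691) / 12 = 644.6780 / 12 = 53.7232
R̄ = (0.441 + 0.543 + 0.175 + 0.594 + 0.749 + 0.243 + 0.324 + 0.463 + 0.441 + 0.060 + 0.395 + 0.370) / 12 = 4.7980 / 12 = 0.3998
UCL = X̄̄ + A₂·R̄ = 53.7232 + 0.483 × 0.3998 = 53.9163

53.916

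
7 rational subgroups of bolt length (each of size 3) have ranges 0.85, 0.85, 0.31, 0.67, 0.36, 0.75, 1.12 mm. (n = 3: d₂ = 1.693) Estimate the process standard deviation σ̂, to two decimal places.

R̄ = (0.85 + 0.85 + 0.31 + 0.67 + 0.36 + 0.75 + 1.12) / 7 = 0.7014
σ̂ = R̄ / d₂ = 0.7014 / 1.693 = 0.4143

0.41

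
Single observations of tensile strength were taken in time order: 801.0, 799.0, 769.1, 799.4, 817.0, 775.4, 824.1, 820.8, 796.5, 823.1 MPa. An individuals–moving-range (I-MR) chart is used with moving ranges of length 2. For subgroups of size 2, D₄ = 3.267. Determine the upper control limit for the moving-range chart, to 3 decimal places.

Moving ranges: 2.0, 29.9, 30.3, 17.6, 41.6, 48.7, 3.3, 24.3, 26.6; M̄R̄ = 224.3000 / 9 = 24.9222
UCL_MR = D₄·M̄R̄ = 3.267 × 24.9222 = 81.4209

81.421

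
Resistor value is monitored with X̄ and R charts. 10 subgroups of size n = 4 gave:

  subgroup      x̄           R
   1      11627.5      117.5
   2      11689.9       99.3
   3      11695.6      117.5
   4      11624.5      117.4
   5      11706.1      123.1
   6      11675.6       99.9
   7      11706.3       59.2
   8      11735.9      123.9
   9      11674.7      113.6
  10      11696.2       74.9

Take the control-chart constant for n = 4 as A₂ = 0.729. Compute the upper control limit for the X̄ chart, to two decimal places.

11759.51

X̄̄ = (11627.5 + 11689.9 + 11695.6 + 11624.5 + 11706.1 + 11675.6 + 11706.3 + 11735.9 + 11674.7 + 11696.2) / 10 = 116832.3000 / 10 = 11683.2300
R̄ = (117.5 + 99.3 + 117.5 + 117.4 + 123.1 + 99.9 + 59.2 + 123.9 + 113.6 + 74.9) / 10 = 1046.3000 / 10 = 104.6300
UCL = X̄̄ + A₂·R̄ = 11683.2300 + 0.729 × 104.6300 = 11759.5053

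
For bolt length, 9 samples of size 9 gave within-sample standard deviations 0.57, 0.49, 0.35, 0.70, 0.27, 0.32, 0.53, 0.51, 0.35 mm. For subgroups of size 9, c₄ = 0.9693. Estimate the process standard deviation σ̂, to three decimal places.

s̄ = (0.57 + 0.49 + 0.35 + 0.70 + 0.27 + 0.32 + 0.53 + 0.51 + 0.35) / 9 = 0.4544
σ̂ = s̄ / c₄ = 0.4544 / 0.9693 = 0.4688

0.469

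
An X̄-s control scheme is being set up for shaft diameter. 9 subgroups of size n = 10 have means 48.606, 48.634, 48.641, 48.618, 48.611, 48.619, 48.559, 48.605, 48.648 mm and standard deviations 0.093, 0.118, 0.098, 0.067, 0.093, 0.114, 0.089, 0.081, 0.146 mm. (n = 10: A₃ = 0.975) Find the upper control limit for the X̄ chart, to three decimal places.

48.713

X̄̄ = (48.606 + 48.634 + 48.641 + 48.618 + 48.611 + 48.619 + 48.559 + 48.605 + 48.648) / 9 = 48.6157
s̄ = (0.093 + 0.118 + 0.098 + 0.067 + 0.093 + 0.114 + 0.089 + 0.081 + 0.146) / 9 = 0.0999
UCL = X̄̄ + A₃·s̄ = 48.6157 + 0.975 × 0.0999 = 48.7131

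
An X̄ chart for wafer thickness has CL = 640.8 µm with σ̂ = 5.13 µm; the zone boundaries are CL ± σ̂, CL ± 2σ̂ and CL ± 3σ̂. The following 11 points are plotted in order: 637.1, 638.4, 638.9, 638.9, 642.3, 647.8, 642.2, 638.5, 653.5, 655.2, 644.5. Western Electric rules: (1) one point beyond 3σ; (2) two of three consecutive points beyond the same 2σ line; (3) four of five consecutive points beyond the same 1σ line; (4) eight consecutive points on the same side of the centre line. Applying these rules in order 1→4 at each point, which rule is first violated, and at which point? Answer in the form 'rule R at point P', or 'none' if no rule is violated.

rule 2 at point 10

Zone of each point (C = within 1σ̂, B = 1σ̂–2σ̂, A = 2σ̂–3σ̂, * = beyond 3σ̂; sign = side of CL): 1:-C, 2:-C, 3:-C, 4:-C, 5:+C, 6:+B, 7:+C, 8:-C, 9:+A, 10:+A, 11:+C
Rule 2 (two of three consecutive points beyond the same 2σ limit) is satisfied at point 10.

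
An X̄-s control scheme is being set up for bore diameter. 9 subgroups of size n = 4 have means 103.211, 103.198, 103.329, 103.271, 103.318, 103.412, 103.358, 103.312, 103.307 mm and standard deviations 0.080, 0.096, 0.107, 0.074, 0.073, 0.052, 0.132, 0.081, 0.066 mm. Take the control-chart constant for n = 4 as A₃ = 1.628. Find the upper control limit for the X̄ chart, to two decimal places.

103.44

X̄̄ = (103.211 + 103.198 + 103.329 + 103.271 + 103.318 + 103.412 + 103.358 + 103.312 + 103.307) / 9 = 103.3018
s̄ = (0.080 + 0.096 + 0.107 + 0.074 + 0.073 + 0.052 + 0.132 + 0.081 + 0.066) / 9 = 0.0846
UCL = X̄̄ + A₃·s̄ = 103.3018 + 1.628 × 0.0846 = 103.4394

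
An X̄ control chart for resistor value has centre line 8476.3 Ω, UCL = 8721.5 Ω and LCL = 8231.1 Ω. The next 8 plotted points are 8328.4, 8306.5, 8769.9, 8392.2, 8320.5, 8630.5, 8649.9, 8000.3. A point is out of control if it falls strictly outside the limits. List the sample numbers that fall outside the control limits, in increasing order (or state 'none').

Compare each point to [8231.1, 8721.5]: sample 3 = 8769.9 > UCL; sample 8 = 8000.3 < LCL.

3, 8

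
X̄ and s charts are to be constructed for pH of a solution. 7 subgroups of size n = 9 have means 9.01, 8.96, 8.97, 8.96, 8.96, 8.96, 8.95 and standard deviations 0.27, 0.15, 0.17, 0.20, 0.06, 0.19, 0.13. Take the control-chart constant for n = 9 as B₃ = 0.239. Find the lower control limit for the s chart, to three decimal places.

s̄ = (0.27 + 0.15 + 0.17 + 0.20 + 0.06 + 0.19 + 0.13) / 7 = 0.1671
LCL_s = B₃·s̄ = 0.239 × 0.1671 = 0.0399

0.040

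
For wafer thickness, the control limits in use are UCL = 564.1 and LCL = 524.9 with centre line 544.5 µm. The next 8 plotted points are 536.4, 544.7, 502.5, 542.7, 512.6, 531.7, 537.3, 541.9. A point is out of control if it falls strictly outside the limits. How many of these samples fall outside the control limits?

2

Compare each point to [524.9, 564.1]: sample 3 = 502.5 < LCL; sample 5 = 512.6 < LCL.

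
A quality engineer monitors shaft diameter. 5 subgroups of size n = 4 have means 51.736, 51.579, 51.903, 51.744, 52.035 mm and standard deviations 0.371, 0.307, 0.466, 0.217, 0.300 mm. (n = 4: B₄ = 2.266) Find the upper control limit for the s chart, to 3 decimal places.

0.753

s̄ = (0.371 + 0.307 + 0.466 + 0.217 + 0.300) / 5 = 0.3322
UCL_s = B₄·s̄ = 2.266 × 0.3322 = 0.7528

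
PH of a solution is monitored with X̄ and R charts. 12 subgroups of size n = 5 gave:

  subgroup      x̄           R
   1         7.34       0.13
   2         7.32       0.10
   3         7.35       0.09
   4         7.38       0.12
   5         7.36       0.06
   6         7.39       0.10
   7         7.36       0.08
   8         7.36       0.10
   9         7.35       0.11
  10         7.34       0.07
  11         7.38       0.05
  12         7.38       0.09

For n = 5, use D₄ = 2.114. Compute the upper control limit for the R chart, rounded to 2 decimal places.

0.19

R̄ = (0.13 + 0.10 + 0.09 + 0.12 + 0.06 + 0.10 + 0.08 + 0.10 + 0.11 + 0.07 + 0.05 + 0.09) / 12 = 1.1000 / 12 = 0.0917
UCL_R = D₄·R̄ = 2.114 × 0.0917 = 0.1938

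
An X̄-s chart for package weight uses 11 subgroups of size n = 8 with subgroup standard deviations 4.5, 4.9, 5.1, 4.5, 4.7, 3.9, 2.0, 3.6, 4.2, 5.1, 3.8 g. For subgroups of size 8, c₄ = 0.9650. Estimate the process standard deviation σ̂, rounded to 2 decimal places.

4.36

s̄ = (4.5 + 4.9 + 5.1 + 4.5 + 4.7 + 3.9 + 2.0 + 3.6 + 4.2 + 5.1 + 3.8) / 11 = 4.2091
σ̂ = s̄ / c₄ = 4.2091 / 0.9650 = 4.3618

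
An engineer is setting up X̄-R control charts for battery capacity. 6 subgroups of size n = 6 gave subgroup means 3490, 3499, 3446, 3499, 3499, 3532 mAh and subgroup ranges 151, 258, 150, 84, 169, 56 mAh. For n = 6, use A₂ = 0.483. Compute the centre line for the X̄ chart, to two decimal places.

3494.17

X̄̄ = (3490 + 3499 + 3446 + 3499 + 3499 + 3532) / 6 = 20965.0000 / 6 = 3494.1667
CL = X̄̄ = 3494.1667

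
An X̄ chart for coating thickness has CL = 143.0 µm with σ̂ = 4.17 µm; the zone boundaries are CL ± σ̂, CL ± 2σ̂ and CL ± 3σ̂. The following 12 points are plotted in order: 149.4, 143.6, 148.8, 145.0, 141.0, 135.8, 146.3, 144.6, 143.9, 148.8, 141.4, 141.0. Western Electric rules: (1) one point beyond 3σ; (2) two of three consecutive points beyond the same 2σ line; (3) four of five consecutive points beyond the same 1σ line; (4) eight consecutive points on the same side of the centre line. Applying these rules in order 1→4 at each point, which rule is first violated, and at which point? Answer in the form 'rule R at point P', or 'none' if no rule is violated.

Zone of each point (C = within 1σ̂, B = 1σ̂–2σ̂, A = 2σ̂–3σ̂, * = beyond 3σ̂; sign = side of CL): 1:+B, 2:+C, 3:+B, 4:+C, 5:-C, 6:-B, 7:+C, 8:+C, 9:+C, 10:+B, 11:-C, 12:-C
No rule fires across all 12 points.

none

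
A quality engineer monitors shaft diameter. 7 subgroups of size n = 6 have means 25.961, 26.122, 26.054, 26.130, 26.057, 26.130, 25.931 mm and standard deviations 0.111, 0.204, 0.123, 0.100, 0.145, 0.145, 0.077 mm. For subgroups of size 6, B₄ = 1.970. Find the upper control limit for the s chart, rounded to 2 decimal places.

0.25

s̄ = (0.111 + 0.204 + 0.123 + 0.100 + 0.145 + 0.145 + 0.077) / 7 = 0.1293
UCL_s = B₄·s̄ = 1.970 × 0.1293 = 0.2547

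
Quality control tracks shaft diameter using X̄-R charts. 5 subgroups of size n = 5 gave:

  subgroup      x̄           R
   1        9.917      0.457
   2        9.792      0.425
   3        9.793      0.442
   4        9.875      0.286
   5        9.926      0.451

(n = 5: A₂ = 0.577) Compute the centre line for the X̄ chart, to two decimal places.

9.86

X̄̄ = (9.917 + 9.792 + 9.793 + 9.875 + 9.926) / 5 = 49.3030 / 5 = 9.8606
CL = X̄̄ = 9.8606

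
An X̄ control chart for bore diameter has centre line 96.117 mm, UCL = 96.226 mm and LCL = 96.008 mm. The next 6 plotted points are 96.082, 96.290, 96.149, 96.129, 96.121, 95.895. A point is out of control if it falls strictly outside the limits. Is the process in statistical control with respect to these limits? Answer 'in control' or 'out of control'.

out of control

Compare each point to [96.008, 96.226]: sample 2 = 96.290 > UCL; sample 6 = 95.895 < LCL.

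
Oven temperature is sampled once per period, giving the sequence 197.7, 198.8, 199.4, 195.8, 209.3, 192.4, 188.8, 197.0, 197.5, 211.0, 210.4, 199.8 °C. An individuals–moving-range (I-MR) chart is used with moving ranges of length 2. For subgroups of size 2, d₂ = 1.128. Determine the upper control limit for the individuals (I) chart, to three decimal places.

217.402

X̄ = (197.7 + 198.8 + 199.4 + 195.8 + 209.3 + 192.4 + 188.8 + 197.0 + 197.5 + 211.0 + 210.4 + 199.8) / 12 = 199.8250
Moving ranges: 1.1, 0.6, 3.6, 13.5, 16.9, 3.6, 8.2, 0.5, 13.5, 0.6, 10.6; M̄R̄ = 72.7000 / 11 = 6.6091
UCL = X̄ + 3·M̄R̄/d₂ = 199.8250 + 3 × 6.6091 / 1.128 = 217.4024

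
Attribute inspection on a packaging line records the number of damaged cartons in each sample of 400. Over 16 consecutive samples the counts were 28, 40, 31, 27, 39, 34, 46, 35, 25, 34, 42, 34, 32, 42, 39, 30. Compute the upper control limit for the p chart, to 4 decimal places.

0.1295

p̄ = Σdᵢ / (k·n) = 558 / (16 × 400) = 0.08719
UCL = p̄ + 3·√(p̄(1−p̄)/n) = 0.08719 + 3 × √(0.08719×0.91281/400) = 0.08719 + 3 × 0.01411 = 0.12950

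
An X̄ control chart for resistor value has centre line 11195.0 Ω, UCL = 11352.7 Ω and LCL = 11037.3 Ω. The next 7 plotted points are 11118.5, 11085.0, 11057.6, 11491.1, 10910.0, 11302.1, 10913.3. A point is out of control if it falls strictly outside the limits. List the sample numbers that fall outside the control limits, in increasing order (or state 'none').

Compare each point to [11037.3, 11352.7]: sample 4 = 11491.1 > UCL; sample 5 = 10910.0 < LCL; sample 7 = 10913.3 < LCL.

4, 5, 7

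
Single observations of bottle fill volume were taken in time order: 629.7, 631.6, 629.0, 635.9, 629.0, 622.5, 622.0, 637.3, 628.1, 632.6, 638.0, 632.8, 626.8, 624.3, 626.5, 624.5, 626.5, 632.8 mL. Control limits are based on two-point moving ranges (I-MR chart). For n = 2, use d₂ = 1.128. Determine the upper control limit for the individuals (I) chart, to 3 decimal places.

X̄ = (629.7 + 631.6 + 629.0 + 635.9 + 629.0 + 622.5 + 622.0 + 637.3 + 628.1 + 632.6 + 638.0 + 632.8 + 626.8 + 624.3 + 626.5 + 624.5 + 626.5 + 632.8) / 18 = 629.4389
Moving ranges: 1.9, 2.6, 6.9, 6.9, 6.5, 0.5, 15.3, 9.2, 4.5, 5.4, 5.2, 6.0, 2.5, 2.2, 2.0, 2.0, 6.3; M̄R̄ = 85.9000 / 17 = 5.0529
UCL = X̄ + 3·M̄R̄/d₂ = 629.4389 + 3 × 5.0529 / 1.128 = 642.8776

642.878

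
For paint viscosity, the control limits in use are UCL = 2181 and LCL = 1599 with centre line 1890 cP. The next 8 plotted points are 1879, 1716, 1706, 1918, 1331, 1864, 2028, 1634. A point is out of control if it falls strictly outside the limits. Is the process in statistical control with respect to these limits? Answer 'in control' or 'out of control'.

Compare each point to [1599, 2181]: sample 5 = 1331 < LCL.

out of control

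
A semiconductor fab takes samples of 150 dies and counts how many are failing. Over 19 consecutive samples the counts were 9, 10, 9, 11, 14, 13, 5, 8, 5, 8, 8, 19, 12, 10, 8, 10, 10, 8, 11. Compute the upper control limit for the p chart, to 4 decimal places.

p̄ = Σdᵢ / (k·n) = 188 / (19 × 150) = 0.06596
UCL = p̄ + 3·√(p̄(1−p̄)/n) = 0.06596 + 3 × √(0.06596×0.93404/150) = 0.06596 + 3 × 0.02027 = 0.12677

0.1268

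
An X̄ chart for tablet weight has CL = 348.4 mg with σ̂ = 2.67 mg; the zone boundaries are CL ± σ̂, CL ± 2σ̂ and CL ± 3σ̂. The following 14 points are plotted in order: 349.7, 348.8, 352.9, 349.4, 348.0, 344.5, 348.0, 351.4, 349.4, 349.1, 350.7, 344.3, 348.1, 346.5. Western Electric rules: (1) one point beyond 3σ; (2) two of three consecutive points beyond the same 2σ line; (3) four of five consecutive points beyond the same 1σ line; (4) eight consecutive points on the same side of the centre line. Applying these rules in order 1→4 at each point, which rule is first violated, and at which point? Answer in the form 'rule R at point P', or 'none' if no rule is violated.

none

Zone of each point (C = within 1σ̂, B = 1σ̂–2σ̂, A = 2σ̂–3σ̂, * = beyond 3σ̂; sign = side of CL): 1:+C, 2:+C, 3:+B, 4:+C, 5:-C, 6:-B, 7:-C, 8:+B, 9:+C, 10:+C, 11:+C, 12:-B, 13:-C, 14:-C
No rule fires across all 14 points.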